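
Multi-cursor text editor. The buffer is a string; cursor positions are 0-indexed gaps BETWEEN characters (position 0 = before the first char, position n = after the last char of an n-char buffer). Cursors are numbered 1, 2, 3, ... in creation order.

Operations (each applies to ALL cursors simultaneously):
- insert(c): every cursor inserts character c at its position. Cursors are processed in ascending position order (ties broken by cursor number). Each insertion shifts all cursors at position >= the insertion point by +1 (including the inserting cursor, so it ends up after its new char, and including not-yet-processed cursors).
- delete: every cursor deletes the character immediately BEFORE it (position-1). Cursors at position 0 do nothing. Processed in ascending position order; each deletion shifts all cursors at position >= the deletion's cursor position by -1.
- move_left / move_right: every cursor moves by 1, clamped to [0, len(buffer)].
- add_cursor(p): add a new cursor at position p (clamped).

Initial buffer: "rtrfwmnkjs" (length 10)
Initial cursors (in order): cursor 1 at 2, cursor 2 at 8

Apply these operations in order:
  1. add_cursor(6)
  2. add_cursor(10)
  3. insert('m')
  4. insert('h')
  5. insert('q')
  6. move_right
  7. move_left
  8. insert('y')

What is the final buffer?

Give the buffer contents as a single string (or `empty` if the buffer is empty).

Answer: rtmhqyrfwmmhqynkmhqyjsmhyq

Derivation:
After op 1 (add_cursor(6)): buffer="rtrfwmnkjs" (len 10), cursors c1@2 c3@6 c2@8, authorship ..........
After op 2 (add_cursor(10)): buffer="rtrfwmnkjs" (len 10), cursors c1@2 c3@6 c2@8 c4@10, authorship ..........
After op 3 (insert('m')): buffer="rtmrfwmmnkmjsm" (len 14), cursors c1@3 c3@8 c2@11 c4@14, authorship ..1....3..2..4
After op 4 (insert('h')): buffer="rtmhrfwmmhnkmhjsmh" (len 18), cursors c1@4 c3@10 c2@14 c4@18, authorship ..11....33..22..44
After op 5 (insert('q')): buffer="rtmhqrfwmmhqnkmhqjsmhq" (len 22), cursors c1@5 c3@12 c2@17 c4@22, authorship ..111....333..222..444
After op 6 (move_right): buffer="rtmhqrfwmmhqnkmhqjsmhq" (len 22), cursors c1@6 c3@13 c2@18 c4@22, authorship ..111....333..222..444
After op 7 (move_left): buffer="rtmhqrfwmmhqnkmhqjsmhq" (len 22), cursors c1@5 c3@12 c2@17 c4@21, authorship ..111....333..222..444
After op 8 (insert('y')): buffer="rtmhqyrfwmmhqynkmhqyjsmhyq" (len 26), cursors c1@6 c3@14 c2@20 c4@25, authorship ..1111....3333..2222..4444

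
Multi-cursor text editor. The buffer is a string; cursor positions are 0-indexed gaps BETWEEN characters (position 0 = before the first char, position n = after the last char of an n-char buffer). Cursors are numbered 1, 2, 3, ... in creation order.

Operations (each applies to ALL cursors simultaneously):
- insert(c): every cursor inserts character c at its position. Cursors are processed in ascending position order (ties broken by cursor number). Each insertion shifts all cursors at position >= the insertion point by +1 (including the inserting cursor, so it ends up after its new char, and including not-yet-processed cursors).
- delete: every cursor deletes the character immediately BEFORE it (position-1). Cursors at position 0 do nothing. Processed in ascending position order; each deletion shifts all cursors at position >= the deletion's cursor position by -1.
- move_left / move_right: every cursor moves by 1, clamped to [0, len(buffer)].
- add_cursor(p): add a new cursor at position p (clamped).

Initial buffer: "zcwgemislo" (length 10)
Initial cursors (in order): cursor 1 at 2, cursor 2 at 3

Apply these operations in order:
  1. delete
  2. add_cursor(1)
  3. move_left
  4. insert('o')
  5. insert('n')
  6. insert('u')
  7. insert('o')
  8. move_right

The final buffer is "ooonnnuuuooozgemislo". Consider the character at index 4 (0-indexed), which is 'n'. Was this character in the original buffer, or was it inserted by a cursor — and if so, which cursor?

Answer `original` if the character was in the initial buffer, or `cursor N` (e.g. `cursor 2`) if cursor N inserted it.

Answer: cursor 2

Derivation:
After op 1 (delete): buffer="zgemislo" (len 8), cursors c1@1 c2@1, authorship ........
After op 2 (add_cursor(1)): buffer="zgemislo" (len 8), cursors c1@1 c2@1 c3@1, authorship ........
After op 3 (move_left): buffer="zgemislo" (len 8), cursors c1@0 c2@0 c3@0, authorship ........
After op 4 (insert('o')): buffer="ooozgemislo" (len 11), cursors c1@3 c2@3 c3@3, authorship 123........
After op 5 (insert('n')): buffer="ooonnnzgemislo" (len 14), cursors c1@6 c2@6 c3@6, authorship 123123........
After op 6 (insert('u')): buffer="ooonnnuuuzgemislo" (len 17), cursors c1@9 c2@9 c3@9, authorship 123123123........
After op 7 (insert('o')): buffer="ooonnnuuuooozgemislo" (len 20), cursors c1@12 c2@12 c3@12, authorship 123123123123........
After op 8 (move_right): buffer="ooonnnuuuooozgemislo" (len 20), cursors c1@13 c2@13 c3@13, authorship 123123123123........
Authorship (.=original, N=cursor N): 1 2 3 1 2 3 1 2 3 1 2 3 . . . . . . . .
Index 4: author = 2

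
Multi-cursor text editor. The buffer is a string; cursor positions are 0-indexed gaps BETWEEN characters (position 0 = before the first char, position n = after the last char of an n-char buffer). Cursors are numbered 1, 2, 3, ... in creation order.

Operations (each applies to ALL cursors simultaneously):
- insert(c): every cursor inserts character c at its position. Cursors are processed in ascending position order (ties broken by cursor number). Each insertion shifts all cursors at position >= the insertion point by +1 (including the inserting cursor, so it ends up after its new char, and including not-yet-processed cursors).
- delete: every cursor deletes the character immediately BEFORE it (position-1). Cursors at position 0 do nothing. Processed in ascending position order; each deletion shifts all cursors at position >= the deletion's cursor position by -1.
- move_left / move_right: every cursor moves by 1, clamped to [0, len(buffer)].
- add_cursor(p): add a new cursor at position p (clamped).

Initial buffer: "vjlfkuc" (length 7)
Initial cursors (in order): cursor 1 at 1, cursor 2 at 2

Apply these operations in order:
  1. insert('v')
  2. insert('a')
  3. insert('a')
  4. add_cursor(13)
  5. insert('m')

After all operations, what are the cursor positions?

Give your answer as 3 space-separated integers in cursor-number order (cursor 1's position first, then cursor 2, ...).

Answer: 5 10 16

Derivation:
After op 1 (insert('v')): buffer="vvjvlfkuc" (len 9), cursors c1@2 c2@4, authorship .1.2.....
After op 2 (insert('a')): buffer="vvajvalfkuc" (len 11), cursors c1@3 c2@6, authorship .11.22.....
After op 3 (insert('a')): buffer="vvaajvaalfkuc" (len 13), cursors c1@4 c2@8, authorship .111.222.....
After op 4 (add_cursor(13)): buffer="vvaajvaalfkuc" (len 13), cursors c1@4 c2@8 c3@13, authorship .111.222.....
After op 5 (insert('m')): buffer="vvaamjvaamlfkucm" (len 16), cursors c1@5 c2@10 c3@16, authorship .1111.2222.....3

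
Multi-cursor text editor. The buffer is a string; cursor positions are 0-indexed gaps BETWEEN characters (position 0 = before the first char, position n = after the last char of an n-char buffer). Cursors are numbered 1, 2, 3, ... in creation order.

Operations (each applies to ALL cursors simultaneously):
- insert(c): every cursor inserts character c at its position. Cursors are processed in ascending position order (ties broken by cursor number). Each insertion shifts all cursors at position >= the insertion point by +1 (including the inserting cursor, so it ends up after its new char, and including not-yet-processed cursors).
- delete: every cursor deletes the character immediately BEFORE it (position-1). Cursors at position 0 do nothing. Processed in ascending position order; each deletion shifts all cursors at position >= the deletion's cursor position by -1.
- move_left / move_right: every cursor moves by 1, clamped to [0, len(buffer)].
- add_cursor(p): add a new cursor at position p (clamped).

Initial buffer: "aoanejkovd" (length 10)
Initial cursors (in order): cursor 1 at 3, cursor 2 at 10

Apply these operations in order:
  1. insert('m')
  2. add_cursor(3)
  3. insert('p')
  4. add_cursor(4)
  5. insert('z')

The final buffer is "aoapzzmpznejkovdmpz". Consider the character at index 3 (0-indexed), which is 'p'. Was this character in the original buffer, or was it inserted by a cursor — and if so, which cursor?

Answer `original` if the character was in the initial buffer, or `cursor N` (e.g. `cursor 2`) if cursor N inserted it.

Answer: cursor 3

Derivation:
After op 1 (insert('m')): buffer="aoamnejkovdm" (len 12), cursors c1@4 c2@12, authorship ...1.......2
After op 2 (add_cursor(3)): buffer="aoamnejkovdm" (len 12), cursors c3@3 c1@4 c2@12, authorship ...1.......2
After op 3 (insert('p')): buffer="aoapmpnejkovdmp" (len 15), cursors c3@4 c1@6 c2@15, authorship ...311.......22
After op 4 (add_cursor(4)): buffer="aoapmpnejkovdmp" (len 15), cursors c3@4 c4@4 c1@6 c2@15, authorship ...311.......22
After op 5 (insert('z')): buffer="aoapzzmpznejkovdmpz" (len 19), cursors c3@6 c4@6 c1@9 c2@19, authorship ...334111.......222
Authorship (.=original, N=cursor N): . . . 3 3 4 1 1 1 . . . . . . . 2 2 2
Index 3: author = 3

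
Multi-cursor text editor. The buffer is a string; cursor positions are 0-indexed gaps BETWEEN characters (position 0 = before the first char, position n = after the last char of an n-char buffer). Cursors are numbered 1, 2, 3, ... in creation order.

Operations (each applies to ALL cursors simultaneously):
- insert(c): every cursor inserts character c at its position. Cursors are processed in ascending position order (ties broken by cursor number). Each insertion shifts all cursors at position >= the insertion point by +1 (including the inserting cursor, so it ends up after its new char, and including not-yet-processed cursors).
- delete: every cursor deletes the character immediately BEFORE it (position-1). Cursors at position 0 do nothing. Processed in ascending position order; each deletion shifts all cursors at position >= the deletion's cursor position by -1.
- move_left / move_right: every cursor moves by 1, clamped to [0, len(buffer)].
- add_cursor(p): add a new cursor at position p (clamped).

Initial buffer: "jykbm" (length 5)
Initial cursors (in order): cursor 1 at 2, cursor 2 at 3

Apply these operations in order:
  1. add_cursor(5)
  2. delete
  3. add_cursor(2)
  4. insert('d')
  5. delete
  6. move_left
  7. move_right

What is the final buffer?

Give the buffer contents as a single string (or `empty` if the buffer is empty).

After op 1 (add_cursor(5)): buffer="jykbm" (len 5), cursors c1@2 c2@3 c3@5, authorship .....
After op 2 (delete): buffer="jb" (len 2), cursors c1@1 c2@1 c3@2, authorship ..
After op 3 (add_cursor(2)): buffer="jb" (len 2), cursors c1@1 c2@1 c3@2 c4@2, authorship ..
After op 4 (insert('d')): buffer="jddbdd" (len 6), cursors c1@3 c2@3 c3@6 c4@6, authorship .12.34
After op 5 (delete): buffer="jb" (len 2), cursors c1@1 c2@1 c3@2 c4@2, authorship ..
After op 6 (move_left): buffer="jb" (len 2), cursors c1@0 c2@0 c3@1 c4@1, authorship ..
After op 7 (move_right): buffer="jb" (len 2), cursors c1@1 c2@1 c3@2 c4@2, authorship ..

Answer: jb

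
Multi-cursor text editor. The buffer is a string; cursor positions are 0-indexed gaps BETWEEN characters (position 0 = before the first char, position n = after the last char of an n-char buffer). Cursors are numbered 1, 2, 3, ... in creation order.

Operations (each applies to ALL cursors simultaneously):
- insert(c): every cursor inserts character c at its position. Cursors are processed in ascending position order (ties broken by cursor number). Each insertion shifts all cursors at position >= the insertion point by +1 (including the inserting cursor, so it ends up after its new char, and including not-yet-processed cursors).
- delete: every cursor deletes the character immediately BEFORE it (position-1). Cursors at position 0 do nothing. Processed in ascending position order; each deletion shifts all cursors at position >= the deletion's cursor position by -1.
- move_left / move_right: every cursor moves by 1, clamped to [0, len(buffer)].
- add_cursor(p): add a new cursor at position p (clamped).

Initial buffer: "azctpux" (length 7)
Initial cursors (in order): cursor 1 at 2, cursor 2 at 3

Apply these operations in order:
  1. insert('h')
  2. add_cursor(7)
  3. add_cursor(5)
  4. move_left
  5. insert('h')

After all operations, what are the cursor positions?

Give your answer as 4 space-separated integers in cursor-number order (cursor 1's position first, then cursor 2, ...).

Answer: 3 7 10 7

Derivation:
After op 1 (insert('h')): buffer="azhchtpux" (len 9), cursors c1@3 c2@5, authorship ..1.2....
After op 2 (add_cursor(7)): buffer="azhchtpux" (len 9), cursors c1@3 c2@5 c3@7, authorship ..1.2....
After op 3 (add_cursor(5)): buffer="azhchtpux" (len 9), cursors c1@3 c2@5 c4@5 c3@7, authorship ..1.2....
After op 4 (move_left): buffer="azhchtpux" (len 9), cursors c1@2 c2@4 c4@4 c3@6, authorship ..1.2....
After op 5 (insert('h')): buffer="azhhchhhthpux" (len 13), cursors c1@3 c2@7 c4@7 c3@10, authorship ..11.242.3...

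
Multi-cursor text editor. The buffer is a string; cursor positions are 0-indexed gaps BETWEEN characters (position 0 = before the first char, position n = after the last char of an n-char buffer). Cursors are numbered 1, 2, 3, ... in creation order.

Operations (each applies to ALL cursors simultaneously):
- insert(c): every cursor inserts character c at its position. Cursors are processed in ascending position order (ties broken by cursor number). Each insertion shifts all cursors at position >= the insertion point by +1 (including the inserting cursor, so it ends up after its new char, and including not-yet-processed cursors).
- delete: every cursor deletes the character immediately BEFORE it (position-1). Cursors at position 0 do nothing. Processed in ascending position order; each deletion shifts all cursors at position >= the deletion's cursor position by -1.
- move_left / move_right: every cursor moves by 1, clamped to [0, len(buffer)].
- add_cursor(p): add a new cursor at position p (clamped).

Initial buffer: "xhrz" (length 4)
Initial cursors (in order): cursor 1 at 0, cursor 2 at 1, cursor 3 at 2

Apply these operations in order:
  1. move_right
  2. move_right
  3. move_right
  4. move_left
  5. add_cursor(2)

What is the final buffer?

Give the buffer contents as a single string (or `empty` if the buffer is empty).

After op 1 (move_right): buffer="xhrz" (len 4), cursors c1@1 c2@2 c3@3, authorship ....
After op 2 (move_right): buffer="xhrz" (len 4), cursors c1@2 c2@3 c3@4, authorship ....
After op 3 (move_right): buffer="xhrz" (len 4), cursors c1@3 c2@4 c3@4, authorship ....
After op 4 (move_left): buffer="xhrz" (len 4), cursors c1@2 c2@3 c3@3, authorship ....
After op 5 (add_cursor(2)): buffer="xhrz" (len 4), cursors c1@2 c4@2 c2@3 c3@3, authorship ....

Answer: xhrz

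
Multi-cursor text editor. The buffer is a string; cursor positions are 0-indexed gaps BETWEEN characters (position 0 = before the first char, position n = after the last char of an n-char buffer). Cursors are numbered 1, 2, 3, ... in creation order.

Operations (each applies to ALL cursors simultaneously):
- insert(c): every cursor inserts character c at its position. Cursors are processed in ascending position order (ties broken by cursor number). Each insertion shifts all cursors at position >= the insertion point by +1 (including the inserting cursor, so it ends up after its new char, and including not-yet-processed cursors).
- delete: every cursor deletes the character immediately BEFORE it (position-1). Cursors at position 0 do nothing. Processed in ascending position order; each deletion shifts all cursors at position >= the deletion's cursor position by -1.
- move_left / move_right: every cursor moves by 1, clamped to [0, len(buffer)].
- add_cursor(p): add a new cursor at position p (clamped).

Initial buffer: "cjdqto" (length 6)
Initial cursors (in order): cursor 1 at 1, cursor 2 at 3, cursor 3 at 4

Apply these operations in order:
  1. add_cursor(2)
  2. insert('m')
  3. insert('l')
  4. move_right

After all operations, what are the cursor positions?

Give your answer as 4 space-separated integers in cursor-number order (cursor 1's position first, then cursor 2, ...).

Answer: 4 10 13 7

Derivation:
After op 1 (add_cursor(2)): buffer="cjdqto" (len 6), cursors c1@1 c4@2 c2@3 c3@4, authorship ......
After op 2 (insert('m')): buffer="cmjmdmqmto" (len 10), cursors c1@2 c4@4 c2@6 c3@8, authorship .1.4.2.3..
After op 3 (insert('l')): buffer="cmljmldmlqmlto" (len 14), cursors c1@3 c4@6 c2@9 c3@12, authorship .11.44.22.33..
After op 4 (move_right): buffer="cmljmldmlqmlto" (len 14), cursors c1@4 c4@7 c2@10 c3@13, authorship .11.44.22.33..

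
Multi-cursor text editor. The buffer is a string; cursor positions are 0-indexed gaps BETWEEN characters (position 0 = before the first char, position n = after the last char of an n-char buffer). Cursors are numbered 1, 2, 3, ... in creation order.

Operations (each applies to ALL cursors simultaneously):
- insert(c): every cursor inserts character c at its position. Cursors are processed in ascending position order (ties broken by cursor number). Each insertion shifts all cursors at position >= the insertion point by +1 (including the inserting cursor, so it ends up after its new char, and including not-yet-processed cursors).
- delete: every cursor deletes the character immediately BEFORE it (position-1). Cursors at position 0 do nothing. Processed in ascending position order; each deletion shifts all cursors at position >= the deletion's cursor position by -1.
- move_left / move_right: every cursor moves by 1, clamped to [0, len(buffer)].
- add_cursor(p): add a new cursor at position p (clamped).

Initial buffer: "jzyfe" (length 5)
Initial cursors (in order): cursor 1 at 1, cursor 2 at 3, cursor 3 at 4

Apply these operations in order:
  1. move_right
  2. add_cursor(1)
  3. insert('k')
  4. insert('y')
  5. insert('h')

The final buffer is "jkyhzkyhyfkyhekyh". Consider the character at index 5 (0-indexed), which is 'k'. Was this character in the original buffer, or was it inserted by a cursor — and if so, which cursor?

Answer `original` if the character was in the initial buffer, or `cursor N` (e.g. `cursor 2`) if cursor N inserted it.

After op 1 (move_right): buffer="jzyfe" (len 5), cursors c1@2 c2@4 c3@5, authorship .....
After op 2 (add_cursor(1)): buffer="jzyfe" (len 5), cursors c4@1 c1@2 c2@4 c3@5, authorship .....
After op 3 (insert('k')): buffer="jkzkyfkek" (len 9), cursors c4@2 c1@4 c2@7 c3@9, authorship .4.1..2.3
After op 4 (insert('y')): buffer="jkyzkyyfkyeky" (len 13), cursors c4@3 c1@6 c2@10 c3@13, authorship .44.11..22.33
After op 5 (insert('h')): buffer="jkyhzkyhyfkyhekyh" (len 17), cursors c4@4 c1@8 c2@13 c3@17, authorship .444.111..222.333
Authorship (.=original, N=cursor N): . 4 4 4 . 1 1 1 . . 2 2 2 . 3 3 3
Index 5: author = 1

Answer: cursor 1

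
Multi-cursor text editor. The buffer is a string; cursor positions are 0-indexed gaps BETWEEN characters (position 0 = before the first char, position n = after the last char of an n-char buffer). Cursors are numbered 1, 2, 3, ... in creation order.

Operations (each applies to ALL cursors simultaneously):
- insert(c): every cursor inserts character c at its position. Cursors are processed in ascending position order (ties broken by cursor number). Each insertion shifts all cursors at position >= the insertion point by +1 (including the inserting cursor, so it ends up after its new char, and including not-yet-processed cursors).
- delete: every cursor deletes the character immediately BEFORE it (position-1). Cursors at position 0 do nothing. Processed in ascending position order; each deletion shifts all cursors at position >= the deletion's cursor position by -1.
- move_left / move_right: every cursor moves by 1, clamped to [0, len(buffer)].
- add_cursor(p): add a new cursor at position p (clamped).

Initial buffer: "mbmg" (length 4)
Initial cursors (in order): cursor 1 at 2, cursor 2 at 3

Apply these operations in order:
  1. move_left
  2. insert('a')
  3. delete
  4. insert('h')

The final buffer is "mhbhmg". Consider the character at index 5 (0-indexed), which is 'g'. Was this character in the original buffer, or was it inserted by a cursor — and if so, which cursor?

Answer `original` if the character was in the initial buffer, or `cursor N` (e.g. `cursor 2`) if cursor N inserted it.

Answer: original

Derivation:
After op 1 (move_left): buffer="mbmg" (len 4), cursors c1@1 c2@2, authorship ....
After op 2 (insert('a')): buffer="mabamg" (len 6), cursors c1@2 c2@4, authorship .1.2..
After op 3 (delete): buffer="mbmg" (len 4), cursors c1@1 c2@2, authorship ....
After op 4 (insert('h')): buffer="mhbhmg" (len 6), cursors c1@2 c2@4, authorship .1.2..
Authorship (.=original, N=cursor N): . 1 . 2 . .
Index 5: author = original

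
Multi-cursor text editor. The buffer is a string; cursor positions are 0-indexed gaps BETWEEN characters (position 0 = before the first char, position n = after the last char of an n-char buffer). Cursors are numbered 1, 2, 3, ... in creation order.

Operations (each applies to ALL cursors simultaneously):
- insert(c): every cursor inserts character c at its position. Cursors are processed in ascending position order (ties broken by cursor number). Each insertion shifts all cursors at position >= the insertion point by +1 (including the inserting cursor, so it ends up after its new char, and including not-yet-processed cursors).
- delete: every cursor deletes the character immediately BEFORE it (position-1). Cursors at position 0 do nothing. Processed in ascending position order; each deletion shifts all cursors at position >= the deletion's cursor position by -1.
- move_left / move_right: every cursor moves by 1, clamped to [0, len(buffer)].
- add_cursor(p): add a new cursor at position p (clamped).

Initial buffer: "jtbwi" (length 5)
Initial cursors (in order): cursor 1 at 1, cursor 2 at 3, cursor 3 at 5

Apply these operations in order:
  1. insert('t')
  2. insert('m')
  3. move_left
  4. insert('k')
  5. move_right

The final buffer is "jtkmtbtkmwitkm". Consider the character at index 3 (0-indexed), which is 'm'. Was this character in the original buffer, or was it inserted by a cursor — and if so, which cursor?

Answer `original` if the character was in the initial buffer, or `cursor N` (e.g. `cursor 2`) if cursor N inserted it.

After op 1 (insert('t')): buffer="jttbtwit" (len 8), cursors c1@2 c2@5 c3@8, authorship .1..2..3
After op 2 (insert('m')): buffer="jtmtbtmwitm" (len 11), cursors c1@3 c2@7 c3@11, authorship .11..22..33
After op 3 (move_left): buffer="jtmtbtmwitm" (len 11), cursors c1@2 c2@6 c3@10, authorship .11..22..33
After op 4 (insert('k')): buffer="jtkmtbtkmwitkm" (len 14), cursors c1@3 c2@8 c3@13, authorship .111..222..333
After op 5 (move_right): buffer="jtkmtbtkmwitkm" (len 14), cursors c1@4 c2@9 c3@14, authorship .111..222..333
Authorship (.=original, N=cursor N): . 1 1 1 . . 2 2 2 . . 3 3 3
Index 3: author = 1

Answer: cursor 1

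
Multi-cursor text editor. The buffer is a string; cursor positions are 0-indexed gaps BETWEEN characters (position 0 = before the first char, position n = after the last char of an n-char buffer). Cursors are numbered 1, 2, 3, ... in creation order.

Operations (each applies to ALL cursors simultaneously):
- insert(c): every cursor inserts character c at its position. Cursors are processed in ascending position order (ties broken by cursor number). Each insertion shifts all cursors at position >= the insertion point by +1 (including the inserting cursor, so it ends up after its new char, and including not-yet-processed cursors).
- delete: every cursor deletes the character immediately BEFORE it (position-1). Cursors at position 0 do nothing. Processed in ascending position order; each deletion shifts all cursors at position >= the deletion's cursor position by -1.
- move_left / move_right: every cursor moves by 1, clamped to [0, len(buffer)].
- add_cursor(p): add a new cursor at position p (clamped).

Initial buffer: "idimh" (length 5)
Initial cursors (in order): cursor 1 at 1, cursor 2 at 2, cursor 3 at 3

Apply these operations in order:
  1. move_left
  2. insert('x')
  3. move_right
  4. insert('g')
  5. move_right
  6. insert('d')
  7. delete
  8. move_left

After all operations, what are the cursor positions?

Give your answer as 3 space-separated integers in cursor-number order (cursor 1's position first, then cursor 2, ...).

Answer: 3 6 9

Derivation:
After op 1 (move_left): buffer="idimh" (len 5), cursors c1@0 c2@1 c3@2, authorship .....
After op 2 (insert('x')): buffer="xixdximh" (len 8), cursors c1@1 c2@3 c3@5, authorship 1.2.3...
After op 3 (move_right): buffer="xixdximh" (len 8), cursors c1@2 c2@4 c3@6, authorship 1.2.3...
After op 4 (insert('g')): buffer="xigxdgxigmh" (len 11), cursors c1@3 c2@6 c3@9, authorship 1.12.23.3..
After op 5 (move_right): buffer="xigxdgxigmh" (len 11), cursors c1@4 c2@7 c3@10, authorship 1.12.23.3..
After op 6 (insert('d')): buffer="xigxddgxdigmdh" (len 14), cursors c1@5 c2@9 c3@13, authorship 1.121.232.3.3.
After op 7 (delete): buffer="xigxdgxigmh" (len 11), cursors c1@4 c2@7 c3@10, authorship 1.12.23.3..
After op 8 (move_left): buffer="xigxdgxigmh" (len 11), cursors c1@3 c2@6 c3@9, authorship 1.12.23.3..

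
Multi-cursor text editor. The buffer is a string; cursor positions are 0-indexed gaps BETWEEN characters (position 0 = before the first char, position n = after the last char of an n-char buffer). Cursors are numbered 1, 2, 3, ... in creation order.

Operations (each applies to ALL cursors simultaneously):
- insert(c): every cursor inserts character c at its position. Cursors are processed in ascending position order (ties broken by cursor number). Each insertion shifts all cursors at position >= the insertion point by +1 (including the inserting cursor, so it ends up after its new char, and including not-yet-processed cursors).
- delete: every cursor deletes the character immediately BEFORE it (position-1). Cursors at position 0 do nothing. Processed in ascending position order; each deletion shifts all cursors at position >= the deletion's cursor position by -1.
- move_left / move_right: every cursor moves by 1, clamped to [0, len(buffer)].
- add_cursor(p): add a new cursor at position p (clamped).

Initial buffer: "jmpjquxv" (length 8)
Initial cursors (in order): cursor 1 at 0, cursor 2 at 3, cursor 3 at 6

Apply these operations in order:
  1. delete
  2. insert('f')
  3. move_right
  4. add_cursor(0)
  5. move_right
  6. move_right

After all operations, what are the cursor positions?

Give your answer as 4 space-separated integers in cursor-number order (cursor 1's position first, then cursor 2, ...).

Answer: 4 7 9 2

Derivation:
After op 1 (delete): buffer="jmjqxv" (len 6), cursors c1@0 c2@2 c3@4, authorship ......
After op 2 (insert('f')): buffer="fjmfjqfxv" (len 9), cursors c1@1 c2@4 c3@7, authorship 1..2..3..
After op 3 (move_right): buffer="fjmfjqfxv" (len 9), cursors c1@2 c2@5 c3@8, authorship 1..2..3..
After op 4 (add_cursor(0)): buffer="fjmfjqfxv" (len 9), cursors c4@0 c1@2 c2@5 c3@8, authorship 1..2..3..
After op 5 (move_right): buffer="fjmfjqfxv" (len 9), cursors c4@1 c1@3 c2@6 c3@9, authorship 1..2..3..
After op 6 (move_right): buffer="fjmfjqfxv" (len 9), cursors c4@2 c1@4 c2@7 c3@9, authorship 1..2..3..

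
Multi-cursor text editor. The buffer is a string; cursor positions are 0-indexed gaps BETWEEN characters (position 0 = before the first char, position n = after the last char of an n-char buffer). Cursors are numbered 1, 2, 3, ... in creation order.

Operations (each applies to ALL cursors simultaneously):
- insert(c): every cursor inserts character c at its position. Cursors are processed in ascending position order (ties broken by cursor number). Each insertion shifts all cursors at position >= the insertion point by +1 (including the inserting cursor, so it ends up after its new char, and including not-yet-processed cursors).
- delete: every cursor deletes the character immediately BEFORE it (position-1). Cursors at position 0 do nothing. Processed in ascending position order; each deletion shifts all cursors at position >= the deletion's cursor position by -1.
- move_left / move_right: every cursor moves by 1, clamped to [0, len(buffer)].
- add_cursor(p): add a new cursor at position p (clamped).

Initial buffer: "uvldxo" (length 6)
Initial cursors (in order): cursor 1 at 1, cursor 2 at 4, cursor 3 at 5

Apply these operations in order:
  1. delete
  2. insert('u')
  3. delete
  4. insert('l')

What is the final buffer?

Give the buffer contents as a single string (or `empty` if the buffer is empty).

After op 1 (delete): buffer="vlo" (len 3), cursors c1@0 c2@2 c3@2, authorship ...
After op 2 (insert('u')): buffer="uvluuo" (len 6), cursors c1@1 c2@5 c3@5, authorship 1..23.
After op 3 (delete): buffer="vlo" (len 3), cursors c1@0 c2@2 c3@2, authorship ...
After op 4 (insert('l')): buffer="lvlllo" (len 6), cursors c1@1 c2@5 c3@5, authorship 1..23.

Answer: lvlllo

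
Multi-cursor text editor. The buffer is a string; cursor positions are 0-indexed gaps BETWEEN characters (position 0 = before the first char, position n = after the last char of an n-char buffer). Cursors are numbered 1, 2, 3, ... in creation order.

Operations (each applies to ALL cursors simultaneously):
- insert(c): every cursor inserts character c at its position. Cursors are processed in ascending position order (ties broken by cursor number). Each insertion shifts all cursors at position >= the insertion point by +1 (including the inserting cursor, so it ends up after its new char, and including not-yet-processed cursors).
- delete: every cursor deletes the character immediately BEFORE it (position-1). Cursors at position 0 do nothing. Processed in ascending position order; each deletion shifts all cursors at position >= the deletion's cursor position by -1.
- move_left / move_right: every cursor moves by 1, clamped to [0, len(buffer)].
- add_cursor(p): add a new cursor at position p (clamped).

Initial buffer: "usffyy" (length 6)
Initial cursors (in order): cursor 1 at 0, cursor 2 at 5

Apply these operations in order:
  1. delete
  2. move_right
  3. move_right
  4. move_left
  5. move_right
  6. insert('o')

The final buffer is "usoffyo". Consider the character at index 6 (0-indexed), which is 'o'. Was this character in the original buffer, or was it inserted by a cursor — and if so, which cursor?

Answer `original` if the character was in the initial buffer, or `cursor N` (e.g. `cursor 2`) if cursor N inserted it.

After op 1 (delete): buffer="usffy" (len 5), cursors c1@0 c2@4, authorship .....
After op 2 (move_right): buffer="usffy" (len 5), cursors c1@1 c2@5, authorship .....
After op 3 (move_right): buffer="usffy" (len 5), cursors c1@2 c2@5, authorship .....
After op 4 (move_left): buffer="usffy" (len 5), cursors c1@1 c2@4, authorship .....
After op 5 (move_right): buffer="usffy" (len 5), cursors c1@2 c2@5, authorship .....
After op 6 (insert('o')): buffer="usoffyo" (len 7), cursors c1@3 c2@7, authorship ..1...2
Authorship (.=original, N=cursor N): . . 1 . . . 2
Index 6: author = 2

Answer: cursor 2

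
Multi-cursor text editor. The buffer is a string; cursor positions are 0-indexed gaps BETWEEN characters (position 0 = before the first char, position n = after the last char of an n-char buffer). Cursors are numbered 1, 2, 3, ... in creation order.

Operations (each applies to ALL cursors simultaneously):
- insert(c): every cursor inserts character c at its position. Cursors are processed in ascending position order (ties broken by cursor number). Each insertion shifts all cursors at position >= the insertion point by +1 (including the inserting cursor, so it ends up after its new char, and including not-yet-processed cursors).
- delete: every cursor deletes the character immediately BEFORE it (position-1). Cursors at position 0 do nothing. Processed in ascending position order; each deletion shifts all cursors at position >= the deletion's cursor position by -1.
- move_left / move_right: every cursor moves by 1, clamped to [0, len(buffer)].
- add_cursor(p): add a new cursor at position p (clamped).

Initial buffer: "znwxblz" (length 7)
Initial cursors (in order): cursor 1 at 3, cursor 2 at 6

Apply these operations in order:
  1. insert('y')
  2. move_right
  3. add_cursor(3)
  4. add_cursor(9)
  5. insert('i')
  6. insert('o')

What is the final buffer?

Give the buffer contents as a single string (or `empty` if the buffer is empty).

After op 1 (insert('y')): buffer="znwyxblyz" (len 9), cursors c1@4 c2@8, authorship ...1...2.
After op 2 (move_right): buffer="znwyxblyz" (len 9), cursors c1@5 c2@9, authorship ...1...2.
After op 3 (add_cursor(3)): buffer="znwyxblyz" (len 9), cursors c3@3 c1@5 c2@9, authorship ...1...2.
After op 4 (add_cursor(9)): buffer="znwyxblyz" (len 9), cursors c3@3 c1@5 c2@9 c4@9, authorship ...1...2.
After op 5 (insert('i')): buffer="znwiyxiblyzii" (len 13), cursors c3@4 c1@7 c2@13 c4@13, authorship ...31.1..2.24
After op 6 (insert('o')): buffer="znwioyxioblyziioo" (len 17), cursors c3@5 c1@9 c2@17 c4@17, authorship ...331.11..2.2424

Answer: znwioyxioblyziioo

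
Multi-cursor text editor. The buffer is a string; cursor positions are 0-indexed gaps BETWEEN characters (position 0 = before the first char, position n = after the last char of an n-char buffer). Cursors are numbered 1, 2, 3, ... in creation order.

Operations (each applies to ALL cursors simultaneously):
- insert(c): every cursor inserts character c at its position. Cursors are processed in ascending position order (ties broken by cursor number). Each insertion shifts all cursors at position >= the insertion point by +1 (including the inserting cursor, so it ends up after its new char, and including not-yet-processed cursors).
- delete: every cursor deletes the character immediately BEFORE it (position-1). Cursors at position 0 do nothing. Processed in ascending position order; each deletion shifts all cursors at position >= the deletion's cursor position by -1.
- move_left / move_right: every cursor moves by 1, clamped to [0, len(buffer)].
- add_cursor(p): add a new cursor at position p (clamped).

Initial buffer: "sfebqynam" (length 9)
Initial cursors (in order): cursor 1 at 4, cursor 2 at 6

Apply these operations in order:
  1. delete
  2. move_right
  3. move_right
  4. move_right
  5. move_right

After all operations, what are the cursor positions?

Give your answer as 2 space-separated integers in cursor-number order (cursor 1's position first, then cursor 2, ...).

After op 1 (delete): buffer="sfeqnam" (len 7), cursors c1@3 c2@4, authorship .......
After op 2 (move_right): buffer="sfeqnam" (len 7), cursors c1@4 c2@5, authorship .......
After op 3 (move_right): buffer="sfeqnam" (len 7), cursors c1@5 c2@6, authorship .......
After op 4 (move_right): buffer="sfeqnam" (len 7), cursors c1@6 c2@7, authorship .......
After op 5 (move_right): buffer="sfeqnam" (len 7), cursors c1@7 c2@7, authorship .......

Answer: 7 7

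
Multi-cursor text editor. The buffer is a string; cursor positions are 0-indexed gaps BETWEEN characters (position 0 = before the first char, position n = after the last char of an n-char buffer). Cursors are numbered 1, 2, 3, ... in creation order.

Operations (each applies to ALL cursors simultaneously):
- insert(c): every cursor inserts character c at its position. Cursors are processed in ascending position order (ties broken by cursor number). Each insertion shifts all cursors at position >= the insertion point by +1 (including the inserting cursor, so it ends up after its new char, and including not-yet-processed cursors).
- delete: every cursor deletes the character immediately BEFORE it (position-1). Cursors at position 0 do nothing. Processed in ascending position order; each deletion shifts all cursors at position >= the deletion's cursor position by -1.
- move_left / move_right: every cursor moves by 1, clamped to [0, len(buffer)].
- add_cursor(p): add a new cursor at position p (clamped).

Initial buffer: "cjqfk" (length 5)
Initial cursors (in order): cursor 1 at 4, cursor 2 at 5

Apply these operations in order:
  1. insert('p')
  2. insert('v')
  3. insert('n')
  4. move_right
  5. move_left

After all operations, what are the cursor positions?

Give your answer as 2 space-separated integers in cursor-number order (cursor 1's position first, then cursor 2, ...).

Answer: 7 10

Derivation:
After op 1 (insert('p')): buffer="cjqfpkp" (len 7), cursors c1@5 c2@7, authorship ....1.2
After op 2 (insert('v')): buffer="cjqfpvkpv" (len 9), cursors c1@6 c2@9, authorship ....11.22
After op 3 (insert('n')): buffer="cjqfpvnkpvn" (len 11), cursors c1@7 c2@11, authorship ....111.222
After op 4 (move_right): buffer="cjqfpvnkpvn" (len 11), cursors c1@8 c2@11, authorship ....111.222
After op 5 (move_left): buffer="cjqfpvnkpvn" (len 11), cursors c1@7 c2@10, authorship ....111.222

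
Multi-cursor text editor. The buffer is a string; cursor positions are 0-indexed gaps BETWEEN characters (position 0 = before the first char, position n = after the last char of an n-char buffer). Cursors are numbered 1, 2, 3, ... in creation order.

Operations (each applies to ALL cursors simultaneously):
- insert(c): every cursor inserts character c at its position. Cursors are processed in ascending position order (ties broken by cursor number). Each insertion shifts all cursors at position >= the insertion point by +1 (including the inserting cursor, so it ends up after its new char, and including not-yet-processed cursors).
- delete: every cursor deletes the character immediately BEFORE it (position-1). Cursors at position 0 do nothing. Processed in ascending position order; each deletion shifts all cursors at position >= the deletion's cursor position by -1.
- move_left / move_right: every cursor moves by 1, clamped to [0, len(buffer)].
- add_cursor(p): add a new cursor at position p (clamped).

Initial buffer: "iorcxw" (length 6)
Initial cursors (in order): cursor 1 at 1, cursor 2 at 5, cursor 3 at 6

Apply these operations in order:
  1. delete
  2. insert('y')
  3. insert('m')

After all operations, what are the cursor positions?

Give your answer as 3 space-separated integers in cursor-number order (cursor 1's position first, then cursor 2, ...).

Answer: 2 9 9

Derivation:
After op 1 (delete): buffer="orc" (len 3), cursors c1@0 c2@3 c3@3, authorship ...
After op 2 (insert('y')): buffer="yorcyy" (len 6), cursors c1@1 c2@6 c3@6, authorship 1...23
After op 3 (insert('m')): buffer="ymorcyymm" (len 9), cursors c1@2 c2@9 c3@9, authorship 11...2323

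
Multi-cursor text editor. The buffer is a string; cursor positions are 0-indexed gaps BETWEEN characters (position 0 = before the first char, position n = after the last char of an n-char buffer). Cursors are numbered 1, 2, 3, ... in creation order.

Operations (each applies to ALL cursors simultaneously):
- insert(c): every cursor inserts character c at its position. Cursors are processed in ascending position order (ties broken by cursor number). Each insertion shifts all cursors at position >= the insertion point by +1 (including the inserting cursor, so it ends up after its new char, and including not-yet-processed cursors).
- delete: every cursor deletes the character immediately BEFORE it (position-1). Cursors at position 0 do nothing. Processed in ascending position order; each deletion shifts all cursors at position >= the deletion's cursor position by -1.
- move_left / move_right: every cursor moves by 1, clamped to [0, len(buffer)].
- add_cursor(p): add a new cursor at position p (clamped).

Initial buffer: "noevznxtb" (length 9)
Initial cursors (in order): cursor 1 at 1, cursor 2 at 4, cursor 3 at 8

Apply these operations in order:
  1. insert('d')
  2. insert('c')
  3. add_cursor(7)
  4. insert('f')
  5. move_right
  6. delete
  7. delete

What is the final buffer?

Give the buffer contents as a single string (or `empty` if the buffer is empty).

After op 1 (insert('d')): buffer="ndoevdznxtdb" (len 12), cursors c1@2 c2@6 c3@11, authorship .1...2....3.
After op 2 (insert('c')): buffer="ndcoevdcznxtdcb" (len 15), cursors c1@3 c2@8 c3@14, authorship .11...22....33.
After op 3 (add_cursor(7)): buffer="ndcoevdcznxtdcb" (len 15), cursors c1@3 c4@7 c2@8 c3@14, authorship .11...22....33.
After op 4 (insert('f')): buffer="ndcfoevdfcfznxtdcfb" (len 19), cursors c1@4 c4@9 c2@11 c3@18, authorship .111...2422....333.
After op 5 (move_right): buffer="ndcfoevdfcfznxtdcfb" (len 19), cursors c1@5 c4@10 c2@12 c3@19, authorship .111...2422....333.
After op 6 (delete): buffer="ndcfevdffnxtdcf" (len 15), cursors c1@4 c4@8 c2@9 c3@15, authorship .111..242...333
After op 7 (delete): buffer="ndcevdnxtdc" (len 11), cursors c1@3 c2@6 c4@6 c3@11, authorship .11..2...33

Answer: ndcevdnxtdc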